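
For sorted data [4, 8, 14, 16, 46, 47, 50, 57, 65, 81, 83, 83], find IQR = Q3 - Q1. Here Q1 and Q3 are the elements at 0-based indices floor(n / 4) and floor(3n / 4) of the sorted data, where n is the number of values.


The data has n = 12 elements.
Q1 index = floor(12 / 4) = floor(3) = 3; Q3 index = floor(3 * 12 / 4) = floor(9) = 9
Q1 = element at index 3 = 16
Q3 = element at index 9 = 81
IQR = 81 - 16 = 65
Final answer: 65


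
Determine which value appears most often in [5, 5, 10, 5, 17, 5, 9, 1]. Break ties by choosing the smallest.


Count the frequency of each value:
  1 appears 1 time(s)
  5 appears 4 time(s)
  9 appears 1 time(s)
  10 appears 1 time(s)
  17 appears 1 time(s)
Maximum frequency is 4.
Only 5 reaches that frequency, so it is the mode.
Final answer: 5


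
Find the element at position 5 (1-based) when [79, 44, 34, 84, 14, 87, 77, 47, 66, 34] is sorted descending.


Sort descending: [87, 84, 79, 77, 66, 47, 44, 34, 34, 14]
The 5th element (1-indexed) is at index 4.
Value = 66
Final answer: 66


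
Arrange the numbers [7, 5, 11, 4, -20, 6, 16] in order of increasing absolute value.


Compute absolute values:
  |7| = 7
  |5| = 5
  |11| = 11
  |4| = 4
  |-20| = 20
  |6| = 6
  |16| = 16
Absolute values in increasing order: 4 < 5 < 6 < 7 < 11 < 16 < 20
Listing the original numbers in that order gives the answer.
Final answer: [4, 5, 6, 7, 11, 16, -20]


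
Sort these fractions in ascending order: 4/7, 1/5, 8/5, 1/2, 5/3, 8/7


Convert to decimal for comparison:
  4/7 = 0.5714
  1/5 = 0.2
  8/5 = 1.6
  1/2 = 0.5
  5/3 = 1.6667
  8/7 = 1.1429
Decimals in increasing order: 0.2 < 0.5 < 0.5714 < 1.1429 < 1.6 < 1.6667
Writing each back as its fraction gives the sorted order.
Final answer: 1/5, 1/2, 4/7, 8/7, 8/5, 5/3


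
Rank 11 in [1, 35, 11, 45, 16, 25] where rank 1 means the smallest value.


Sort ascending: [1, 11, 16, 25, 35, 45]
Find 11 in the sorted list.
11 is at position 2 (1-indexed).
Final answer: 2


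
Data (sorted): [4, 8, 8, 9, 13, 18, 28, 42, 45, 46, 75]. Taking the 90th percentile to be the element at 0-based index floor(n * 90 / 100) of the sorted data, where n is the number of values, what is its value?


The dataset has n = 11 elements.
Index = floor(11 * 90 / 100) = floor(990 / 100) = floor(9.9) = 9
Counting from index 0 in the sorted data, the element at index 9 is 46.
Final answer: 46


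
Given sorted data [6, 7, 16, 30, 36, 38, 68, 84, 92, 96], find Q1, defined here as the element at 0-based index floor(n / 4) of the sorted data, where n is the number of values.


The list has n = 10 elements.
Q1 index = floor(10 / 4) = floor(2.5) = 2
Counting from index 0 in the sorted data, the element at index 2 is 16.
Final answer: 16


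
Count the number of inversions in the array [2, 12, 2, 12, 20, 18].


For each element, count the later elements that are smaller than it:
  2 (index 0): smaller elements after it = [] -> 0
  12 (index 1): smaller elements after it = [2] -> 1
  2 (index 2): smaller elements after it = [] -> 0
  12 (index 3): smaller elements after it = [] -> 0
  20 (index 4): smaller elements after it = [18] -> 1
Total inversions = 0 + 1 + 0 + 0 + 1 = 2
Final answer: 2


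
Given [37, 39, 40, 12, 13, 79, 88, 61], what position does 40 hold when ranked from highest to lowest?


Sort descending: [88, 79, 61, 40, 39, 37, 13, 12]
Find 40 in the sorted list.
40 is at position 4.
Final answer: 4


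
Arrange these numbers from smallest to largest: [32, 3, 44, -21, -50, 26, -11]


Original list: [32, 3, 44, -21, -50, 26, -11]
Repeatedly take the smallest remaining element:
  Remaining [32, 3, 44, -21, -50, 26, -11] -> smallest is -50
  Remaining [32, 3, 44, -21, 26, -11] -> smallest is -21
  Remaining [32, 3, 44, 26, -11] -> smallest is -11
  Remaining [32, 3, 44, 26] -> smallest is 3
  Remaining [32, 44, 26] -> smallest is 26
  Remaining [32, 44] -> smallest is 32
  Remaining [44] -> smallest is 44
Collecting the picks in order gives the sorted list.
Final answer: [-50, -21, -11, 3, 26, 32, 44]


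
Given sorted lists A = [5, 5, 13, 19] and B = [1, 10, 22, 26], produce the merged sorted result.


List A: [5, 5, 13, 19]
List B: [1, 10, 22, 26]
Repeatedly compare the front elements and take the smaller:
  5 vs 1 -> take 1
  5 vs 10 -> take 5
  5 vs 10 -> take 5
  13 vs 10 -> take 10
  13 vs 22 -> take 13
  19 vs 22 -> take 19
  A is exhausted; append the rest of B: [22, 26]
Final answer: [1, 5, 5, 10, 13, 19, 22, 26]


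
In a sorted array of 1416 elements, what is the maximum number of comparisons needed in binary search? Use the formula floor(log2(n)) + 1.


Binary search halves the search space each step.
Maximum comparisons = floor(log2(1416)) + 1
log2(1416) = 10.4676
floor(log2(1416)) = 10, so 10 + 1 = 11
Final answer: 11


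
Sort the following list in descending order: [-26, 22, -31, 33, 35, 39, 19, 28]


Original list: [-26, 22, -31, 33, 35, 39, 19, 28]
Repeatedly take the largest remaining element:
  Remaining [-26, 22, -31, 33, 35, 39, 19, 28] -> largest is 39
  Remaining [-26, 22, -31, 33, 35, 19, 28] -> largest is 35
  Remaining [-26, 22, -31, 33, 19, 28] -> largest is 33
  Remaining [-26, 22, -31, 19, 28] -> largest is 28
  Remaining [-26, 22, -31, 19] -> largest is 22
  Remaining [-26, -31, 19] -> largest is 19
  Remaining [-26, -31] -> largest is -26
  Remaining [-31] -> largest is -31
Collecting the picks in order gives the descending list.
Final answer: [39, 35, 33, 28, 22, 19, -26, -31]


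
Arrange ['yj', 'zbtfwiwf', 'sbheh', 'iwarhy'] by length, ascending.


Compute lengths:
  'yj' has length 2
  'zbtfwiwf' has length 8
  'sbheh' has length 5
  'iwarhy' has length 6
Lengths in increasing order: 2 < 5 < 6 < 8
Listing the words in that order gives the answer.
Final answer: ['yj', 'sbheh', 'iwarhy', 'zbtfwiwf']


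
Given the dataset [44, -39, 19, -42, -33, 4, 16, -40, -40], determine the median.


First, sort the list: [-42, -40, -40, -39, -33, 4, 16, 19, 44]
The list has 9 elements (odd count).
The middle index is 4 (0-based), and the element there is -33.
Final answer: -33


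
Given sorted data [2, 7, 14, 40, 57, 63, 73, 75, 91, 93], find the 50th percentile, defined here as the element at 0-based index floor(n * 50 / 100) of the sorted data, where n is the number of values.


The dataset has n = 10 elements.
Index = floor(10 * 50 / 100) = floor(500 / 100) = floor(5) = 5
Counting from index 0 in the sorted data, the element at index 5 is 63.
Final answer: 63


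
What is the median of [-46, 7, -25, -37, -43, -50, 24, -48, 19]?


First, sort the list: [-50, -48, -46, -43, -37, -25, 7, 19, 24]
The list has 9 elements (odd count).
The middle index is 4 (0-based), and the element there is -37.
Final answer: -37


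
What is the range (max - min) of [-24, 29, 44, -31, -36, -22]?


Maximum value: 44
Minimum value: -36
Range = 44 - (-36) = 80
Final answer: 80


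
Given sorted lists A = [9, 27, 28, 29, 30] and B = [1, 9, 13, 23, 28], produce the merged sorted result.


List A: [9, 27, 28, 29, 30]
List B: [1, 9, 13, 23, 28]
Repeatedly compare the front elements and take the smaller:
  9 vs 1 -> take 1
  9 vs 9 -> take 9
  27 vs 9 -> take 9
  27 vs 13 -> take 13
  27 vs 23 -> take 23
  27 vs 28 -> take 27
  28 vs 28 -> take 28
  29 vs 28 -> take 28
  B is exhausted; append the rest of A: [29, 30]
Final answer: [1, 9, 9, 13, 23, 27, 28, 28, 29, 30]


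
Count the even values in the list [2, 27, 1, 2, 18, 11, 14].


Check each element:
  2 is even
  27 is odd
  1 is odd
  2 is even
  18 is even
  11 is odd
  14 is even
Evens: [2, 2, 18, 14]
Count of evens = 4
Final answer: 4


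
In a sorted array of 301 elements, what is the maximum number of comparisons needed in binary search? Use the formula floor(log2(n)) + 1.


Binary search halves the search space each step.
Maximum comparisons = floor(log2(301)) + 1
log2(301) = 8.2336
floor(log2(301)) = 8, so 8 + 1 = 9
Final answer: 9


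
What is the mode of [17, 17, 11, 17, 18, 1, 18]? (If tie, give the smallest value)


Count the frequency of each value:
  1 appears 1 time(s)
  11 appears 1 time(s)
  17 appears 3 time(s)
  18 appears 2 time(s)
Maximum frequency is 3.
Only 17 reaches that frequency, so it is the mode.
Final answer: 17


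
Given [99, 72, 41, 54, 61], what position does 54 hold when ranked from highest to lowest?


Sort descending: [99, 72, 61, 54, 41]
Find 54 in the sorted list.
54 is at position 4.
Final answer: 4


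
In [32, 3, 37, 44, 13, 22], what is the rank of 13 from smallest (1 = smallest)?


Sort ascending: [3, 13, 22, 32, 37, 44]
Find 13 in the sorted list.
13 is at position 2 (1-indexed).
Final answer: 2


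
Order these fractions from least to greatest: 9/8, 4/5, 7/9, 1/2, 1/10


Convert to decimal for comparison:
  9/8 = 1.125
  4/5 = 0.8
  7/9 = 0.7778
  1/2 = 0.5
  1/10 = 0.1
Decimals in increasing order: 0.1 < 0.5 < 0.7778 < 0.8 < 1.125
Writing each back as its fraction gives the sorted order.
Final answer: 1/10, 1/2, 7/9, 4/5, 9/8


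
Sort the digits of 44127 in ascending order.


The number 44127 has digits: 4, 4, 1, 2, 7
Sorted: 1, 2, 4, 4, 7
Joining the sorted digits gives the result.
Final answer: 12447


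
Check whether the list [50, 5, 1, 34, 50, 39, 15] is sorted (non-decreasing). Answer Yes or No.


Check consecutive pairs:
  50 <= 5? False
  5 <= 1? False
  1 <= 34? True
  34 <= 50? True
  50 <= 39? False
  39 <= 15? False
4 consecutive pair(s) are out of order, so the list is not sorted.
Final answer: No


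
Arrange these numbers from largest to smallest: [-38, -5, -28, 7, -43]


Original list: [-38, -5, -28, 7, -43]
Repeatedly take the largest remaining element:
  Remaining [-38, -5, -28, 7, -43] -> largest is 7
  Remaining [-38, -5, -28, -43] -> largest is -5
  Remaining [-38, -28, -43] -> largest is -28
  Remaining [-38, -43] -> largest is -38
  Remaining [-43] -> largest is -43
Collecting the picks in order gives the descending list.
Final answer: [7, -5, -28, -38, -43]


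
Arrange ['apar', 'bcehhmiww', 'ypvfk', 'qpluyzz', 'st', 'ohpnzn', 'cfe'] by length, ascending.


Compute lengths:
  'apar' has length 4
  'bcehhmiww' has length 9
  'ypvfk' has length 5
  'qpluyzz' has length 7
  'st' has length 2
  'ohpnzn' has length 6
  'cfe' has length 3
Lengths in increasing order: 2 < 3 < 4 < 5 < 6 < 7 < 9
Listing the words in that order gives the answer.
Final answer: ['st', 'cfe', 'apar', 'ypvfk', 'ohpnzn', 'qpluyzz', 'bcehhmiww']


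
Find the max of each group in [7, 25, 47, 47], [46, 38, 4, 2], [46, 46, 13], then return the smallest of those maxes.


Find max of each group:
  Group 1: [7, 25, 47, 47] -> max = 47
  Group 2: [46, 38, 4, 2] -> max = 46
  Group 3: [46, 46, 13] -> max = 46
Maxes: [47, 46, 46]
Minimum of maxes = 46
Final answer: 46


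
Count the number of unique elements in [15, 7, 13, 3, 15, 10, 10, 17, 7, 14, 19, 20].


List all unique values:
Distinct values: [3, 7, 10, 13, 14, 15, 17, 19, 20]
Count = 9
Final answer: 9


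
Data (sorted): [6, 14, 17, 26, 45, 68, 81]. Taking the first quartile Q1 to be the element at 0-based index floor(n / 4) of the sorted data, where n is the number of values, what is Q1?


The list has n = 7 elements.
Q1 index = floor(7 / 4) = floor(1.75) = 1
Counting from index 0 in the sorted data, the element at index 1 is 14.
Final answer: 14


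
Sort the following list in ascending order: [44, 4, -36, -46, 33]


Original list: [44, 4, -36, -46, 33]
Repeatedly take the smallest remaining element:
  Remaining [44, 4, -36, -46, 33] -> smallest is -46
  Remaining [44, 4, -36, 33] -> smallest is -36
  Remaining [44, 4, 33] -> smallest is 4
  Remaining [44, 33] -> smallest is 33
  Remaining [44] -> smallest is 44
Collecting the picks in order gives the sorted list.
Final answer: [-46, -36, 4, 33, 44]


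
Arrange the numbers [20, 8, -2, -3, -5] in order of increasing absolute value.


Compute absolute values:
  |20| = 20
  |8| = 8
  |-2| = 2
  |-3| = 3
  |-5| = 5
Absolute values in increasing order: 2 < 3 < 5 < 8 < 20
Listing the original numbers in that order gives the answer.
Final answer: [-2, -3, -5, 8, 20]


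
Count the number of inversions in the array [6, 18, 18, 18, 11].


For each element, count the later elements that are smaller than it:
  6 (index 0): smaller elements after it = [] -> 0
  18 (index 1): smaller elements after it = [11] -> 1
  18 (index 2): smaller elements after it = [11] -> 1
  18 (index 3): smaller elements after it = [11] -> 1
Total inversions = 0 + 1 + 1 + 1 = 3
Final answer: 3


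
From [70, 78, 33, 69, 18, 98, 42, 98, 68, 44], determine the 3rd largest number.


Sort descending: [98, 98, 78, 70, 69, 68, 44, 42, 33, 18]
The 3rd element (1-indexed) is at index 2.
Value = 78
Final answer: 78


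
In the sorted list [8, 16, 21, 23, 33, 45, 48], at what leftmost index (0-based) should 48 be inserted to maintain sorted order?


List is sorted: [8, 16, 21, 23, 33, 45, 48]
We need the leftmost position where 48 can be inserted, i.e. the first index whose element is >= 48 (or the end of the list if none is).
Binary search with low=0, high=7 (0-based indices):
  low=0, high=7, mid=3: a[3]=23 < 48, so low = 4
  low=4, high=7, mid=5: a[5]=45 < 48, so low = 6
  low=6, high=7, mid=6: a[6]=48 >= 48, so high = 6
Now low = high = 6, so the insertion index is 6.
Final answer: 6


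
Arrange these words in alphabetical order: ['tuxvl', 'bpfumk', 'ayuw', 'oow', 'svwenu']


Compare strings character by character (the first differing letter decides):
  'ayuw' < 'bpfumk' since 'a' < 'b' at position 1
  'bpfumk' < 'oow' since 'b' < 'o' at position 1
  'oow' < 'svwenu' since 'o' < 's' at position 1
  'svwenu' < 'tuxvl' since 's' < 't' at position 1
Chaining these comparisons gives the alphabetical order.
Final answer: ['ayuw', 'bpfumk', 'oow', 'svwenu', 'tuxvl']


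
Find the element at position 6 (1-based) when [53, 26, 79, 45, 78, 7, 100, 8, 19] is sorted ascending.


Sort ascending: [7, 8, 19, 26, 45, 53, 78, 79, 100]
The 6th element (1-indexed) is at index 5.
Value = 53
Final answer: 53


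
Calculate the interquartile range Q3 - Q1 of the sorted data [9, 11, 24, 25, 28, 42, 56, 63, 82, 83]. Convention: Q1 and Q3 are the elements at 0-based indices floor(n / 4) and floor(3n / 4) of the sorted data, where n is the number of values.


The data has n = 10 elements.
Q1 index = floor(10 / 4) = floor(2.5) = 2; Q3 index = floor(3 * 10 / 4) = floor(7.5) = 7
Q1 = element at index 2 = 24
Q3 = element at index 7 = 63
IQR = 63 - 24 = 39
Final answer: 39


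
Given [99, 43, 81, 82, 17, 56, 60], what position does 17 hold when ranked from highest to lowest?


Sort descending: [99, 82, 81, 60, 56, 43, 17]
Find 17 in the sorted list.
17 is at position 7.
Final answer: 7


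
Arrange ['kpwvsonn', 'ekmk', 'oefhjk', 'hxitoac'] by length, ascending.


Compute lengths:
  'kpwvsonn' has length 8
  'ekmk' has length 4
  'oefhjk' has length 6
  'hxitoac' has length 7
Lengths in increasing order: 4 < 6 < 7 < 8
Listing the words in that order gives the answer.
Final answer: ['ekmk', 'oefhjk', 'hxitoac', 'kpwvsonn']


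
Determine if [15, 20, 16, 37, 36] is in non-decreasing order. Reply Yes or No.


Check consecutive pairs:
  15 <= 20? True
  20 <= 16? False
  16 <= 37? True
  37 <= 36? False
2 consecutive pair(s) are out of order, so the list is not sorted.
Final answer: No


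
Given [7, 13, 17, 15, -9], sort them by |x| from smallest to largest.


Compute absolute values:
  |7| = 7
  |13| = 13
  |17| = 17
  |15| = 15
  |-9| = 9
Absolute values in increasing order: 7 < 9 < 13 < 15 < 17
Listing the original numbers in that order gives the answer.
Final answer: [7, -9, 13, 15, 17]


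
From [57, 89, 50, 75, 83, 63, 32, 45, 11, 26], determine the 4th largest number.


Sort descending: [89, 83, 75, 63, 57, 50, 45, 32, 26, 11]
The 4th element (1-indexed) is at index 3.
Value = 63
Final answer: 63


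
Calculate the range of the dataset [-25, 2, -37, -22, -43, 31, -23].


Maximum value: 31
Minimum value: -43
Range = 31 - (-43) = 74
Final answer: 74


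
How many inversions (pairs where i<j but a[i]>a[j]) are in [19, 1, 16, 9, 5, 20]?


For each element, count the later elements that are smaller than it:
  19 (index 0): smaller elements after it = [1, 16, 9, 5] -> 4
  1 (index 1): smaller elements after it = [] -> 0
  16 (index 2): smaller elements after it = [9, 5] -> 2
  9 (index 3): smaller elements after it = [5] -> 1
  5 (index 4): smaller elements after it = [] -> 0
Total inversions = 4 + 0 + 2 + 1 + 0 = 7
Final answer: 7


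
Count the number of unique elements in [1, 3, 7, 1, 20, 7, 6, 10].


List all unique values:
Distinct values: [1, 3, 6, 7, 10, 20]
Count = 6
Final answer: 6


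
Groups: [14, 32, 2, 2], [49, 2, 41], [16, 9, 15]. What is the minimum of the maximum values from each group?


Find max of each group:
  Group 1: [14, 32, 2, 2] -> max = 32
  Group 2: [49, 2, 41] -> max = 49
  Group 3: [16, 9, 15] -> max = 16
Maxes: [32, 49, 16]
Minimum of maxes = 16
Final answer: 16


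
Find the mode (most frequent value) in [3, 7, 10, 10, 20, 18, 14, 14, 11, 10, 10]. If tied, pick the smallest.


Count the frequency of each value:
  3 appears 1 time(s)
  7 appears 1 time(s)
  10 appears 4 time(s)
  11 appears 1 time(s)
  14 appears 2 time(s)
  18 appears 1 time(s)
  20 appears 1 time(s)
Maximum frequency is 4.
Only 10 reaches that frequency, so it is the mode.
Final answer: 10


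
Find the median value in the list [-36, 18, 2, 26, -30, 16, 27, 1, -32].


First, sort the list: [-36, -32, -30, 1, 2, 16, 18, 26, 27]
The list has 9 elements (odd count).
The middle index is 4 (0-based), and the element there is 2.
Final answer: 2


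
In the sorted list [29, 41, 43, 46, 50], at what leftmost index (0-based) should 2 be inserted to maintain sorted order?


List is sorted: [29, 41, 43, 46, 50]
We need the leftmost position where 2 can be inserted, i.e. the first index whose element is >= 2 (or the end of the list if none is).
Binary search with low=0, high=5 (0-based indices):
  low=0, high=5, mid=2: a[2]=43 >= 2, so high = 2
  low=0, high=2, mid=1: a[1]=41 >= 2, so high = 1
  low=0, high=1, mid=0: a[0]=29 >= 2, so high = 0
Now low = high = 0, so the insertion index is 0.
Final answer: 0


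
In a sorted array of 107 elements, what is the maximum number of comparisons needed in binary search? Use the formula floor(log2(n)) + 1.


Binary search halves the search space each step.
Maximum comparisons = floor(log2(107)) + 1
log2(107) = 6.7415
floor(log2(107)) = 6, so 6 + 1 = 7
Final answer: 7


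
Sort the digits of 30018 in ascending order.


The number 30018 has digits: 3, 0, 0, 1, 8
Sorted: 0, 0, 1, 3, 8
Joining the sorted digits gives the result.
Final answer: 00138


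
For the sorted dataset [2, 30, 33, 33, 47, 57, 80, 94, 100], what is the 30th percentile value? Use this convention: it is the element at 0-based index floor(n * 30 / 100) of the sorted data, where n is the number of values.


The dataset has n = 9 elements.
Index = floor(9 * 30 / 100) = floor(270 / 100) = floor(2.7) = 2
Counting from index 0 in the sorted data, the element at index 2 is 33.
Final answer: 33


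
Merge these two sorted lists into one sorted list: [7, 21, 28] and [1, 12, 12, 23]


List A: [7, 21, 28]
List B: [1, 12, 12, 23]
Repeatedly compare the front elements and take the smaller:
  7 vs 1 -> take 1
  7 vs 12 -> take 7
  21 vs 12 -> take 12
  21 vs 12 -> take 12
  21 vs 23 -> take 21
  28 vs 23 -> take 23
  B is exhausted; append the rest of A: [28]
Final answer: [1, 7, 12, 12, 21, 23, 28]


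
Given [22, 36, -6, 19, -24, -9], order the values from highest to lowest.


Original list: [22, 36, -6, 19, -24, -9]
Repeatedly take the largest remaining element:
  Remaining [22, 36, -6, 19, -24, -9] -> largest is 36
  Remaining [22, -6, 19, -24, -9] -> largest is 22
  Remaining [-6, 19, -24, -9] -> largest is 19
  Remaining [-6, -24, -9] -> largest is -6
  Remaining [-24, -9] -> largest is -9
  Remaining [-24] -> largest is -24
Collecting the picks in order gives the descending list.
Final answer: [36, 22, 19, -6, -9, -24]


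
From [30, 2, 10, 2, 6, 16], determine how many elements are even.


Check each element:
  30 is even
  2 is even
  10 is even
  2 is even
  6 is even
  16 is even
Evens: [30, 2, 10, 2, 6, 16]
Count of evens = 6
Final answer: 6


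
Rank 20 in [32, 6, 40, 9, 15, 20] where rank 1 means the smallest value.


Sort ascending: [6, 9, 15, 20, 32, 40]
Find 20 in the sorted list.
20 is at position 4 (1-indexed).
Final answer: 4


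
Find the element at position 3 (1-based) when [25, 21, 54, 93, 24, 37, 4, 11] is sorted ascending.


Sort ascending: [4, 11, 21, 24, 25, 37, 54, 93]
The 3rd element (1-indexed) is at index 2.
Value = 21
Final answer: 21


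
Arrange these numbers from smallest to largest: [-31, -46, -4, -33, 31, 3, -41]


Original list: [-31, -46, -4, -33, 31, 3, -41]
Repeatedly take the smallest remaining element:
  Remaining [-31, -46, -4, -33, 31, 3, -41] -> smallest is -46
  Remaining [-31, -4, -33, 31, 3, -41] -> smallest is -41
  Remaining [-31, -4, -33, 31, 3] -> smallest is -33
  Remaining [-31, -4, 31, 3] -> smallest is -31
  Remaining [-4, 31, 3] -> smallest is -4
  Remaining [31, 3] -> smallest is 3
  Remaining [31] -> smallest is 31
Collecting the picks in order gives the sorted list.
Final answer: [-46, -41, -33, -31, -4, 3, 31]


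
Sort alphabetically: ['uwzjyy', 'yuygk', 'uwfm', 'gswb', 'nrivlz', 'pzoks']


Compare strings character by character (the first differing letter decides):
  'gswb' < 'nrivlz' since 'g' < 'n' at position 1
  'nrivlz' < 'pzoks' since 'n' < 'p' at position 1
  'pzoks' < 'uwfm' since 'p' < 'u' at position 1
  'uwfm' < 'uwzjyy' since 'f' < 'z' at position 3
  'uwzjyy' < 'yuygk' since 'u' < 'y' at position 1
Chaining these comparisons gives the alphabetical order.
Final answer: ['gswb', 'nrivlz', 'pzoks', 'uwfm', 'uwzjyy', 'yuygk']


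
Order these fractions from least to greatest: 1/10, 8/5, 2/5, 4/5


Convert to decimal for comparison:
  1/10 = 0.1
  8/5 = 1.6
  2/5 = 0.4
  4/5 = 0.8
Decimals in increasing order: 0.1 < 0.4 < 0.8 < 1.6
Writing each back as its fraction gives the sorted order.
Final answer: 1/10, 2/5, 4/5, 8/5


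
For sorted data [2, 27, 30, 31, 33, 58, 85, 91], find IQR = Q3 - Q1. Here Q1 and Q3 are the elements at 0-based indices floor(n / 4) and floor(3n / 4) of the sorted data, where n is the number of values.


The data has n = 8 elements.
Q1 index = floor(8 / 4) = floor(2) = 2; Q3 index = floor(3 * 8 / 4) = floor(6) = 6
Q1 = element at index 2 = 30
Q3 = element at index 6 = 85
IQR = 85 - 30 = 55
Final answer: 55


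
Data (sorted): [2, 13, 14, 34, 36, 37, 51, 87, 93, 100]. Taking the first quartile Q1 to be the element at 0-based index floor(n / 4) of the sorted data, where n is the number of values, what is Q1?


The list has n = 10 elements.
Q1 index = floor(10 / 4) = floor(2.5) = 2
Counting from index 0 in the sorted data, the element at index 2 is 14.
Final answer: 14


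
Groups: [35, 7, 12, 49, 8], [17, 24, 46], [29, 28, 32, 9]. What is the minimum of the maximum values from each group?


Find max of each group:
  Group 1: [35, 7, 12, 49, 8] -> max = 49
  Group 2: [17, 24, 46] -> max = 46
  Group 3: [29, 28, 32, 9] -> max = 32
Maxes: [49, 46, 32]
Minimum of maxes = 32
Final answer: 32


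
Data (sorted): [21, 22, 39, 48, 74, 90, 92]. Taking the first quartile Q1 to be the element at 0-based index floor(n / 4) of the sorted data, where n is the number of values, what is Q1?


The list has n = 7 elements.
Q1 index = floor(7 / 4) = floor(1.75) = 1
Counting from index 0 in the sorted data, the element at index 1 is 22.
Final answer: 22


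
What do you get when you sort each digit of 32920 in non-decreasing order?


The number 32920 has digits: 3, 2, 9, 2, 0
Sorted: 0, 2, 2, 3, 9
Joining the sorted digits gives the result.
Final answer: 02239


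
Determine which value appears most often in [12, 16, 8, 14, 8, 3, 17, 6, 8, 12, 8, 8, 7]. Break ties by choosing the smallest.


Count the frequency of each value:
  3 appears 1 time(s)
  6 appears 1 time(s)
  7 appears 1 time(s)
  8 appears 5 time(s)
  12 appears 2 time(s)
  14 appears 1 time(s)
  16 appears 1 time(s)
  17 appears 1 time(s)
Maximum frequency is 5.
Only 8 reaches that frequency, so it is the mode.
Final answer: 8


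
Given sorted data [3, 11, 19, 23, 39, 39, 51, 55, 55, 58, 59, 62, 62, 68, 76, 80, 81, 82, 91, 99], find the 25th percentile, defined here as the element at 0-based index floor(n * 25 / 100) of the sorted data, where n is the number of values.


The dataset has n = 20 elements.
Index = floor(20 * 25 / 100) = floor(500 / 100) = floor(5) = 5
Counting from index 0 in the sorted data, the element at index 5 is 39.
Final answer: 39


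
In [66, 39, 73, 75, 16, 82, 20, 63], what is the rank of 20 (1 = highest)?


Sort descending: [82, 75, 73, 66, 63, 39, 20, 16]
Find 20 in the sorted list.
20 is at position 7.
Final answer: 7


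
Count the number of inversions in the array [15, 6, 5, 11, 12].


For each element, count the later elements that are smaller than it:
  15 (index 0): smaller elements after it = [6, 5, 11, 12] -> 4
  6 (index 1): smaller elements after it = [5] -> 1
  5 (index 2): smaller elements after it = [] -> 0
  11 (index 3): smaller elements after it = [] -> 0
Total inversions = 4 + 1 + 0 + 0 = 5
Final answer: 5


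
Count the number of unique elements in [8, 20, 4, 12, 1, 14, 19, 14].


List all unique values:
Distinct values: [1, 4, 8, 12, 14, 19, 20]
Count = 7
Final answer: 7


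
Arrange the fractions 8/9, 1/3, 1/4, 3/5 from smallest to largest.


Convert to decimal for comparison:
  8/9 = 0.8889
  1/3 = 0.3333
  1/4 = 0.25
  3/5 = 0.6
Decimals in increasing order: 0.25 < 0.3333 < 0.6 < 0.8889
Writing each back as its fraction gives the sorted order.
Final answer: 1/4, 1/3, 3/5, 8/9


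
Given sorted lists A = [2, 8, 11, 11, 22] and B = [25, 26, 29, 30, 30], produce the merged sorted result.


List A: [2, 8, 11, 11, 22]
List B: [25, 26, 29, 30, 30]
Repeatedly compare the front elements and take the smaller:
  2 vs 25 -> take 2
  8 vs 25 -> take 8
  11 vs 25 -> take 11
  11 vs 25 -> take 11
  22 vs 25 -> take 22
  A is exhausted; append the rest of B: [25, 26, 29, 30, 30]
Final answer: [2, 8, 11, 11, 22, 25, 26, 29, 30, 30]


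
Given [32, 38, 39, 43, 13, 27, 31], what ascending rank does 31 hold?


Sort ascending: [13, 27, 31, 32, 38, 39, 43]
Find 31 in the sorted list.
31 is at position 3 (1-indexed).
Final answer: 3


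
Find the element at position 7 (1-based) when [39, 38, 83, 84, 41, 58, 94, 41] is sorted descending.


Sort descending: [94, 84, 83, 58, 41, 41, 39, 38]
The 7th element (1-indexed) is at index 6.
Value = 39
Final answer: 39


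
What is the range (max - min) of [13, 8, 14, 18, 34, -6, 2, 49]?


Maximum value: 49
Minimum value: -6
Range = 49 - (-6) = 55
Final answer: 55


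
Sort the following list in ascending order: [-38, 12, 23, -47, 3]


Original list: [-38, 12, 23, -47, 3]
Repeatedly take the smallest remaining element:
  Remaining [-38, 12, 23, -47, 3] -> smallest is -47
  Remaining [-38, 12, 23, 3] -> smallest is -38
  Remaining [12, 23, 3] -> smallest is 3
  Remaining [12, 23] -> smallest is 12
  Remaining [23] -> smallest is 23
Collecting the picks in order gives the sorted list.
Final answer: [-47, -38, 3, 12, 23]


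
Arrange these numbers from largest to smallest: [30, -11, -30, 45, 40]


Original list: [30, -11, -30, 45, 40]
Repeatedly take the largest remaining element:
  Remaining [30, -11, -30, 45, 40] -> largest is 45
  Remaining [30, -11, -30, 40] -> largest is 40
  Remaining [30, -11, -30] -> largest is 30
  Remaining [-11, -30] -> largest is -11
  Remaining [-30] -> largest is -30
Collecting the picks in order gives the descending list.
Final answer: [45, 40, 30, -11, -30]


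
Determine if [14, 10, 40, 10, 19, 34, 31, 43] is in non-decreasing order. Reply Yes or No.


Check consecutive pairs:
  14 <= 10? False
  10 <= 40? True
  40 <= 10? False
  10 <= 19? True
  19 <= 34? True
  34 <= 31? False
  31 <= 43? True
3 consecutive pair(s) are out of order, so the list is not sorted.
Final answer: No


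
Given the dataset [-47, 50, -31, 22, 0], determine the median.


First, sort the list: [-47, -31, 0, 22, 50]
The list has 5 elements (odd count).
The middle index is 2 (0-based), and the element there is 0.
Final answer: 0


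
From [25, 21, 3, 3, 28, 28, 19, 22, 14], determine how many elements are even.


Check each element:
  25 is odd
  21 is odd
  3 is odd
  3 is odd
  28 is even
  28 is even
  19 is odd
  22 is even
  14 is even
Evens: [28, 28, 22, 14]
Count of evens = 4
Final answer: 4


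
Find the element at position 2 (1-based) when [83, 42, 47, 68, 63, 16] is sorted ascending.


Sort ascending: [16, 42, 47, 63, 68, 83]
The 2nd element (1-indexed) is at index 1.
Value = 42
Final answer: 42


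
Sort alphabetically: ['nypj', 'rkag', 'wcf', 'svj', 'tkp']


Compare strings character by character (the first differing letter decides):
  'nypj' < 'rkag' since 'n' < 'r' at position 1
  'rkag' < 'svj' since 'r' < 's' at position 1
  'svj' < 'tkp' since 's' < 't' at position 1
  'tkp' < 'wcf' since 't' < 'w' at position 1
Chaining these comparisons gives the alphabetical order.
Final answer: ['nypj', 'rkag', 'svj', 'tkp', 'wcf']


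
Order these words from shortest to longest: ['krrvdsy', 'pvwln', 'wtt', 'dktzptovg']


Compute lengths:
  'krrvdsy' has length 7
  'pvwln' has length 5
  'wtt' has length 3
  'dktzptovg' has length 9
Lengths in increasing order: 3 < 5 < 7 < 9
Listing the words in that order gives the answer.
Final answer: ['wtt', 'pvwln', 'krrvdsy', 'dktzptovg']


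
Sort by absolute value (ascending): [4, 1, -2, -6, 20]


Compute absolute values:
  |4| = 4
  |1| = 1
  |-2| = 2
  |-6| = 6
  |20| = 20
Absolute values in increasing order: 1 < 2 < 4 < 6 < 20
Listing the original numbers in that order gives the answer.
Final answer: [1, -2, 4, -6, 20]


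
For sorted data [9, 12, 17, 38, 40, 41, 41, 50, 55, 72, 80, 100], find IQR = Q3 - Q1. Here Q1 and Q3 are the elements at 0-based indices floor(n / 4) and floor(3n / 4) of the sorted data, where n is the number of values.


The data has n = 12 elements.
Q1 index = floor(12 / 4) = floor(3) = 3; Q3 index = floor(3 * 12 / 4) = floor(9) = 9
Q1 = element at index 3 = 38
Q3 = element at index 9 = 72
IQR = 72 - 38 = 34
Final answer: 34


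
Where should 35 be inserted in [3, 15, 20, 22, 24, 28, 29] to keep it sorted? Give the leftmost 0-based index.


List is sorted: [3, 15, 20, 22, 24, 28, 29]
We need the leftmost position where 35 can be inserted, i.e. the first index whose element is >= 35 (or the end of the list if none is).
Binary search with low=0, high=7 (0-based indices):
  low=0, high=7, mid=3: a[3]=22 < 35, so low = 4
  low=4, high=7, mid=5: a[5]=28 < 35, so low = 6
  low=6, high=7, mid=6: a[6]=29 < 35, so low = 7
Now low = high = 7, so the insertion index is 7.
Final answer: 7


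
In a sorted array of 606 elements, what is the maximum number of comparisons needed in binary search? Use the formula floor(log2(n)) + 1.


Binary search halves the search space each step.
Maximum comparisons = floor(log2(606)) + 1
log2(606) = 9.2432
floor(log2(606)) = 9, so 9 + 1 = 10
Final answer: 10


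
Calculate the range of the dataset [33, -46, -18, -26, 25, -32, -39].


Maximum value: 33
Minimum value: -46
Range = 33 - (-46) = 79
Final answer: 79


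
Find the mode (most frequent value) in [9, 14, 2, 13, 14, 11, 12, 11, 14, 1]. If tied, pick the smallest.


Count the frequency of each value:
  1 appears 1 time(s)
  2 appears 1 time(s)
  9 appears 1 time(s)
  11 appears 2 time(s)
  12 appears 1 time(s)
  13 appears 1 time(s)
  14 appears 3 time(s)
Maximum frequency is 3.
Only 14 reaches that frequency, so it is the mode.
Final answer: 14


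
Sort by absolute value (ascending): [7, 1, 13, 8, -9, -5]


Compute absolute values:
  |7| = 7
  |1| = 1
  |13| = 13
  |8| = 8
  |-9| = 9
  |-5| = 5
Absolute values in increasing order: 1 < 5 < 7 < 8 < 9 < 13
Listing the original numbers in that order gives the answer.
Final answer: [1, -5, 7, 8, -9, 13]


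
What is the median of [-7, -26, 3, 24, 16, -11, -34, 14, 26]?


First, sort the list: [-34, -26, -11, -7, 3, 14, 16, 24, 26]
The list has 9 elements (odd count).
The middle index is 4 (0-based), and the element there is 3.
Final answer: 3


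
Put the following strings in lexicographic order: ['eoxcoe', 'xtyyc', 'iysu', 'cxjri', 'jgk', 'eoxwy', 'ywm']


Compare strings character by character (the first differing letter decides):
  'cxjri' < 'eoxcoe' since 'c' < 'e' at position 1
  'eoxcoe' < 'eoxwy' since 'c' < 'w' at position 4
  'eoxwy' < 'iysu' since 'e' < 'i' at position 1
  'iysu' < 'jgk' since 'i' < 'j' at position 1
  'jgk' < 'xtyyc' since 'j' < 'x' at position 1
  'xtyyc' < 'ywm' since 'x' < 'y' at position 1
Chaining these comparisons gives the alphabetical order.
Final answer: ['cxjri', 'eoxcoe', 'eoxwy', 'iysu', 'jgk', 'xtyyc', 'ywm']


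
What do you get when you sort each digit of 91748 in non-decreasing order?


The number 91748 has digits: 9, 1, 7, 4, 8
Sorted: 1, 4, 7, 8, 9
Joining the sorted digits gives the result.
Final answer: 14789


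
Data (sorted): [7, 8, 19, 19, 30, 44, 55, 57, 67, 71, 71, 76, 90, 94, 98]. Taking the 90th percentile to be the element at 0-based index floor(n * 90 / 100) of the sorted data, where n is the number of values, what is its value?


The dataset has n = 15 elements.
Index = floor(15 * 90 / 100) = floor(1350 / 100) = floor(13.5) = 13
Counting from index 0 in the sorted data, the element at index 13 is 94.
Final answer: 94


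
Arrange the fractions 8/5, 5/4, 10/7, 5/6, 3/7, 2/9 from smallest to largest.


Convert to decimal for comparison:
  8/5 = 1.6
  5/4 = 1.25
  10/7 = 1.4286
  5/6 = 0.8333
  3/7 = 0.4286
  2/9 = 0.2222
Decimals in increasing order: 0.2222 < 0.4286 < 0.8333 < 1.25 < 1.4286 < 1.6
Writing each back as its fraction gives the sorted order.
Final answer: 2/9, 3/7, 5/6, 5/4, 10/7, 8/5


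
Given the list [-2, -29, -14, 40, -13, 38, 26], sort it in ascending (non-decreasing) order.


Original list: [-2, -29, -14, 40, -13, 38, 26]
Repeatedly take the smallest remaining element:
  Remaining [-2, -29, -14, 40, -13, 38, 26] -> smallest is -29
  Remaining [-2, -14, 40, -13, 38, 26] -> smallest is -14
  Remaining [-2, 40, -13, 38, 26] -> smallest is -13
  Remaining [-2, 40, 38, 26] -> smallest is -2
  Remaining [40, 38, 26] -> smallest is 26
  Remaining [40, 38] -> smallest is 38
  Remaining [40] -> smallest is 40
Collecting the picks in order gives the sorted list.
Final answer: [-29, -14, -13, -2, 26, 38, 40]


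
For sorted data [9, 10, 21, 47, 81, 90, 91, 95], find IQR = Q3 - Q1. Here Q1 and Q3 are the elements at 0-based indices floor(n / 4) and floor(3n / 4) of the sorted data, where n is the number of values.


The data has n = 8 elements.
Q1 index = floor(8 / 4) = floor(2) = 2; Q3 index = floor(3 * 8 / 4) = floor(6) = 6
Q1 = element at index 2 = 21
Q3 = element at index 6 = 91
IQR = 91 - 21 = 70
Final answer: 70


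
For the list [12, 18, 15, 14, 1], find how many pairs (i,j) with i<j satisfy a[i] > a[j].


For each element, count the later elements that are smaller than it:
  12 (index 0): smaller elements after it = [1] -> 1
  18 (index 1): smaller elements after it = [15, 14, 1] -> 3
  15 (index 2): smaller elements after it = [14, 1] -> 2
  14 (index 3): smaller elements after it = [1] -> 1
Total inversions = 1 + 3 + 2 + 1 = 7
Final answer: 7


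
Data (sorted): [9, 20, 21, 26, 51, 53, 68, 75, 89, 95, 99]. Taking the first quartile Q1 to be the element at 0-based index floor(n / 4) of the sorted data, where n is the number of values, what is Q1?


The list has n = 11 elements.
Q1 index = floor(11 / 4) = floor(2.75) = 2
Counting from index 0 in the sorted data, the element at index 2 is 21.
Final answer: 21


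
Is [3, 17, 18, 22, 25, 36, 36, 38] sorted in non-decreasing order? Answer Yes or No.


Check consecutive pairs:
  3 <= 17? True
  17 <= 18? True
  18 <= 22? True
  22 <= 25? True
  25 <= 36? True
  36 <= 36? True
  36 <= 38? True
Every consecutive pair is in order, so the list is non-decreasing.
Final answer: Yes


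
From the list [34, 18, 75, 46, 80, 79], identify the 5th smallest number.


Sort ascending: [18, 34, 46, 75, 79, 80]
The 5th element (1-indexed) is at index 4.
Value = 79
Final answer: 79


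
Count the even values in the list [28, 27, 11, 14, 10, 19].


Check each element:
  28 is even
  27 is odd
  11 is odd
  14 is even
  10 is even
  19 is odd
Evens: [28, 14, 10]
Count of evens = 3
Final answer: 3


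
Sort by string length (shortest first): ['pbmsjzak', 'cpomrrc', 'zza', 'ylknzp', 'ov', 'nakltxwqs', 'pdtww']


Compute lengths:
  'pbmsjzak' has length 8
  'cpomrrc' has length 7
  'zza' has length 3
  'ylknzp' has length 6
  'ov' has length 2
  'nakltxwqs' has length 9
  'pdtww' has length 5
Lengths in increasing order: 2 < 3 < 5 < 6 < 7 < 8 < 9
Listing the words in that order gives the answer.
Final answer: ['ov', 'zza', 'pdtww', 'ylknzp', 'cpomrrc', 'pbmsjzak', 'nakltxwqs']


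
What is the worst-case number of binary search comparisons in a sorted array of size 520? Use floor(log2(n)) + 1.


Binary search halves the search space each step.
Maximum comparisons = floor(log2(520)) + 1
log2(520) = 9.0224
floor(log2(520)) = 9, so 9 + 1 = 10
Final answer: 10


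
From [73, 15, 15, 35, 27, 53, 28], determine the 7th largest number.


Sort descending: [73, 53, 35, 28, 27, 15, 15]
The 7th element (1-indexed) is at index 6.
Value = 15
Final answer: 15


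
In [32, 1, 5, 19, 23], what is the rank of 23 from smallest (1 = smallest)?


Sort ascending: [1, 5, 19, 23, 32]
Find 23 in the sorted list.
23 is at position 4 (1-indexed).
Final answer: 4


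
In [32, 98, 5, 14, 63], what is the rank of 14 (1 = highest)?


Sort descending: [98, 63, 32, 14, 5]
Find 14 in the sorted list.
14 is at position 4.
Final answer: 4


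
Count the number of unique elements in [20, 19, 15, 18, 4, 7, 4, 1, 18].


List all unique values:
Distinct values: [1, 4, 7, 15, 18, 19, 20]
Count = 7
Final answer: 7


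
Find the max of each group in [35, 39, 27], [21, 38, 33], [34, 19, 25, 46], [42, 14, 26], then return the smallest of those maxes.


Find max of each group:
  Group 1: [35, 39, 27] -> max = 39
  Group 2: [21, 38, 33] -> max = 38
  Group 3: [34, 19, 25, 46] -> max = 46
  Group 4: [42, 14, 26] -> max = 42
Maxes: [39, 38, 46, 42]
Minimum of maxes = 38
Final answer: 38


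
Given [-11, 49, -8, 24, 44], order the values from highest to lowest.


Original list: [-11, 49, -8, 24, 44]
Repeatedly take the largest remaining element:
  Remaining [-11, 49, -8, 24, 44] -> largest is 49
  Remaining [-11, -8, 24, 44] -> largest is 44
  Remaining [-11, -8, 24] -> largest is 24
  Remaining [-11, -8] -> largest is -8
  Remaining [-11] -> largest is -11
Collecting the picks in order gives the descending list.
Final answer: [49, 44, 24, -8, -11]


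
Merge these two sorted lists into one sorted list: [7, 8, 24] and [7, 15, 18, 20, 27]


List A: [7, 8, 24]
List B: [7, 15, 18, 20, 27]
Repeatedly compare the front elements and take the smaller:
  7 vs 7 -> take 7
  8 vs 7 -> take 7
  8 vs 15 -> take 8
  24 vs 15 -> take 15
  24 vs 18 -> take 18
  24 vs 20 -> take 20
  24 vs 27 -> take 24
  A is exhausted; append the rest of B: [27]
Final answer: [7, 7, 8, 15, 18, 20, 24, 27]


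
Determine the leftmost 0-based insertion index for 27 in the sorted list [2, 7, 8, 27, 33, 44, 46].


List is sorted: [2, 7, 8, 27, 33, 44, 46]
We need the leftmost position where 27 can be inserted, i.e. the first index whose element is >= 27 (or the end of the list if none is).
Binary search with low=0, high=7 (0-based indices):
  low=0, high=7, mid=3: a[3]=27 >= 27, so high = 3
  low=0, high=3, mid=1: a[1]=7 < 27, so low = 2
  low=2, high=3, mid=2: a[2]=8 < 27, so low = 3
Now low = high = 3, so the insertion index is 3.
Final answer: 3
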